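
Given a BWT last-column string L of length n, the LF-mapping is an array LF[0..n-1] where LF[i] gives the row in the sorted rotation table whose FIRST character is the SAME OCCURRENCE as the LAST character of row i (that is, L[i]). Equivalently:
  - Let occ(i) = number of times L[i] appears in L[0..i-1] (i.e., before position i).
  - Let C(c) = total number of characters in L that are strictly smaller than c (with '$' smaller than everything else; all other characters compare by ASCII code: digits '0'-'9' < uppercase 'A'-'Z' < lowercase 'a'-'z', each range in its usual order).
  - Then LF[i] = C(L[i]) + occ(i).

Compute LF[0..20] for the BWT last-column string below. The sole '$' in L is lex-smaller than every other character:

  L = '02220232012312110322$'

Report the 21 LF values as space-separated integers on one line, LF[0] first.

Answer: 1 9 10 11 2 12 18 13 3 5 14 19 6 15 7 8 4 20 16 17 0

Derivation:
Char counts: '$':1, '0':4, '1':4, '2':9, '3':3
C (first-col start): C('$')=0, C('0')=1, C('1')=5, C('2')=9, C('3')=18
L[0]='0': occ=0, LF[0]=C('0')+0=1+0=1
L[1]='2': occ=0, LF[1]=C('2')+0=9+0=9
L[2]='2': occ=1, LF[2]=C('2')+1=9+1=10
L[3]='2': occ=2, LF[3]=C('2')+2=9+2=11
L[4]='0': occ=1, LF[4]=C('0')+1=1+1=2
L[5]='2': occ=3, LF[5]=C('2')+3=9+3=12
L[6]='3': occ=0, LF[6]=C('3')+0=18+0=18
L[7]='2': occ=4, LF[7]=C('2')+4=9+4=13
L[8]='0': occ=2, LF[8]=C('0')+2=1+2=3
L[9]='1': occ=0, LF[9]=C('1')+0=5+0=5
L[10]='2': occ=5, LF[10]=C('2')+5=9+5=14
L[11]='3': occ=1, LF[11]=C('3')+1=18+1=19
L[12]='1': occ=1, LF[12]=C('1')+1=5+1=6
L[13]='2': occ=6, LF[13]=C('2')+6=9+6=15
L[14]='1': occ=2, LF[14]=C('1')+2=5+2=7
L[15]='1': occ=3, LF[15]=C('1')+3=5+3=8
L[16]='0': occ=3, LF[16]=C('0')+3=1+3=4
L[17]='3': occ=2, LF[17]=C('3')+2=18+2=20
L[18]='2': occ=7, LF[18]=C('2')+7=9+7=16
L[19]='2': occ=8, LF[19]=C('2')+8=9+8=17
L[20]='$': occ=0, LF[20]=C('$')+0=0+0=0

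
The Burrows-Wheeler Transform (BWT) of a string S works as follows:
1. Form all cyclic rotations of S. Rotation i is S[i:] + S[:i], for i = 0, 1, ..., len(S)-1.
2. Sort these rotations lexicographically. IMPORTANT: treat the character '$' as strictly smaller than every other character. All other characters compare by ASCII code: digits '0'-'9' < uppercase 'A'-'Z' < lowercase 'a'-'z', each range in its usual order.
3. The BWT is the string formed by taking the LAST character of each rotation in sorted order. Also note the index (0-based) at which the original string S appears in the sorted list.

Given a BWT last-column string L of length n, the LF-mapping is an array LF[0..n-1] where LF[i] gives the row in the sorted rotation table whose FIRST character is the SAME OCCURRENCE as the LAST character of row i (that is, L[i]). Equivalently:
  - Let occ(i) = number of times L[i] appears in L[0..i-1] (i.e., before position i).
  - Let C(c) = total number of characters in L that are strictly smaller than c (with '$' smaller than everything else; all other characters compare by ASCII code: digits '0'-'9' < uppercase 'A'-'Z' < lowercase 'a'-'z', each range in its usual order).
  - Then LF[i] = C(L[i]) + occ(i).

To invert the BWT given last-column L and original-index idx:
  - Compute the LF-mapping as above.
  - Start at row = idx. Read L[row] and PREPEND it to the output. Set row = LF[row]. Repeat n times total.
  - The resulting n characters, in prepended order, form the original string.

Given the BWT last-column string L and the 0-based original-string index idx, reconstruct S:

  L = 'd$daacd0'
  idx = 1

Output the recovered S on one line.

Answer: 0ddaacd$

Derivation:
LF mapping: 5 0 6 2 3 4 7 1
Walk LF starting at row 1, prepending L[row]:
  step 1: row=1, L[1]='$', prepend. Next row=LF[1]=0
  step 2: row=0, L[0]='d', prepend. Next row=LF[0]=5
  step 3: row=5, L[5]='c', prepend. Next row=LF[5]=4
  step 4: row=4, L[4]='a', prepend. Next row=LF[4]=3
  step 5: row=3, L[3]='a', prepend. Next row=LF[3]=2
  step 6: row=2, L[2]='d', prepend. Next row=LF[2]=6
  step 7: row=6, L[6]='d', prepend. Next row=LF[6]=7
  step 8: row=7, L[7]='0', prepend. Next row=LF[7]=1
Reversed output: 0ddaacd$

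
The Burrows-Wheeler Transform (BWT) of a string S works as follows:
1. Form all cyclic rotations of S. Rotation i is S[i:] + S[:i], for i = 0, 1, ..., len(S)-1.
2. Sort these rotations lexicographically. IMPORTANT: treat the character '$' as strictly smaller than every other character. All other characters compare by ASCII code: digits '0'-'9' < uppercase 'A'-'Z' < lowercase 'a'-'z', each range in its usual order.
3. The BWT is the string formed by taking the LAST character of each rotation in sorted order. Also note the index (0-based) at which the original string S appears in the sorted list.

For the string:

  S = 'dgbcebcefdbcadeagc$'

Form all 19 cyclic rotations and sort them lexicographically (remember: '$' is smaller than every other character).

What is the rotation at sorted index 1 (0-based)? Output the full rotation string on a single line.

All 19 rotations (rotation i = S[i:]+S[:i]):
  rot[0] = dgbcebcefdbcadeagc$
  rot[1] = gbcebcefdbcadeagc$d
  rot[2] = bcebcefdbcadeagc$dg
  rot[3] = cebcefdbcadeagc$dgb
  rot[4] = ebcefdbcadeagc$dgbc
  rot[5] = bcefdbcadeagc$dgbce
  rot[6] = cefdbcadeagc$dgbceb
  rot[7] = efdbcadeagc$dgbcebc
  rot[8] = fdbcadeagc$dgbcebce
  rot[9] = dbcadeagc$dgbcebcef
  rot[10] = bcadeagc$dgbcebcefd
  rot[11] = cadeagc$dgbcebcefdb
  rot[12] = adeagc$dgbcebcefdbc
  rot[13] = deagc$dgbcebcefdbca
  rot[14] = eagc$dgbcebcefdbcad
  rot[15] = agc$dgbcebcefdbcade
  rot[16] = gc$dgbcebcefdbcadea
  rot[17] = c$dgbcebcefdbcadeag
  rot[18] = $dgbcebcefdbcadeagc
Sorted (with $ < everything):
  sorted[0] = $dgbcebcefdbcadeagc
  sorted[1] = adeagc$dgbcebcefdbc
  sorted[2] = agc$dgbcebcefdbcade
  sorted[3] = bcadeagc$dgbcebcefd
  sorted[4] = bcebcefdbcadeagc$dg
  sorted[5] = bcefdbcadeagc$dgbce
  sorted[6] = c$dgbcebcefdbcadeag
  sorted[7] = cadeagc$dgbcebcefdb
  sorted[8] = cebcefdbcadeagc$dgb
  sorted[9] = cefdbcadeagc$dgbceb
  sorted[10] = dbcadeagc$dgbcebcef
  sorted[11] = deagc$dgbcebcefdbca
  sorted[12] = dgbcebcefdbcadeagc$
  sorted[13] = eagc$dgbcebcefdbcad
  sorted[14] = ebcefdbcadeagc$dgbc
  sorted[15] = efdbcadeagc$dgbcebc
  sorted[16] = fdbcadeagc$dgbcebce
  sorted[17] = gbcebcefdbcadeagc$d
  sorted[18] = gc$dgbcebcefdbcadea
sorted[1] = adeagc$dgbcebcefdbc

Answer: adeagc$dgbcebcefdbc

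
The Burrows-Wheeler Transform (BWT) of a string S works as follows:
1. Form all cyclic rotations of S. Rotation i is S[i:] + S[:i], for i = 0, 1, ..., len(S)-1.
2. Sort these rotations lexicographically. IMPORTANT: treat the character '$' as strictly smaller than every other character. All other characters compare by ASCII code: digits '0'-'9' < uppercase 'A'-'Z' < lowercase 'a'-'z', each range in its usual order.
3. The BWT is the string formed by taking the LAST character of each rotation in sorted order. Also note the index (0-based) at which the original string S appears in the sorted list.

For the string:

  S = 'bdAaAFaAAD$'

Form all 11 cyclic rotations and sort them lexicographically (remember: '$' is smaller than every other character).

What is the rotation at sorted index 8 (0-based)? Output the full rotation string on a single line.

Answer: aAFaAAD$bdA

Derivation:
All 11 rotations (rotation i = S[i:]+S[:i]):
  rot[0] = bdAaAFaAAD$
  rot[1] = dAaAFaAAD$b
  rot[2] = AaAFaAAD$bd
  rot[3] = aAFaAAD$bdA
  rot[4] = AFaAAD$bdAa
  rot[5] = FaAAD$bdAaA
  rot[6] = aAAD$bdAaAF
  rot[7] = AAD$bdAaAFa
  rot[8] = AD$bdAaAFaA
  rot[9] = D$bdAaAFaAA
  rot[10] = $bdAaAFaAAD
Sorted (with $ < everything):
  sorted[0] = $bdAaAFaAAD
  sorted[1] = AAD$bdAaAFa
  sorted[2] = AD$bdAaAFaA
  sorted[3] = AFaAAD$bdAa
  sorted[4] = AaAFaAAD$bd
  sorted[5] = D$bdAaAFaAA
  sorted[6] = FaAAD$bdAaA
  sorted[7] = aAAD$bdAaAF
  sorted[8] = aAFaAAD$bdA
  sorted[9] = bdAaAFaAAD$
  sorted[10] = dAaAFaAAD$b
sorted[8] = aAFaAAD$bdA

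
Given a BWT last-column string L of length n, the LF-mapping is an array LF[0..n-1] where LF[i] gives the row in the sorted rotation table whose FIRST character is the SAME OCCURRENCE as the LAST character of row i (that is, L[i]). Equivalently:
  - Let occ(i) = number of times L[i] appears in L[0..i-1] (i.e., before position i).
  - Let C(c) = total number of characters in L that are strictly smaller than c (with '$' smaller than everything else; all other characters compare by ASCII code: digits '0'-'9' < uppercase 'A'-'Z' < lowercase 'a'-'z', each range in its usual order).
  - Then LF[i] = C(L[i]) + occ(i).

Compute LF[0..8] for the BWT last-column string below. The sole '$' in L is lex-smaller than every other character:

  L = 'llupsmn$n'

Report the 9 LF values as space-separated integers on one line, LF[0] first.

Answer: 1 2 8 6 7 3 4 0 5

Derivation:
Char counts: '$':1, 'l':2, 'm':1, 'n':2, 'p':1, 's':1, 'u':1
C (first-col start): C('$')=0, C('l')=1, C('m')=3, C('n')=4, C('p')=6, C('s')=7, C('u')=8
L[0]='l': occ=0, LF[0]=C('l')+0=1+0=1
L[1]='l': occ=1, LF[1]=C('l')+1=1+1=2
L[2]='u': occ=0, LF[2]=C('u')+0=8+0=8
L[3]='p': occ=0, LF[3]=C('p')+0=6+0=6
L[4]='s': occ=0, LF[4]=C('s')+0=7+0=7
L[5]='m': occ=0, LF[5]=C('m')+0=3+0=3
L[6]='n': occ=0, LF[6]=C('n')+0=4+0=4
L[7]='$': occ=0, LF[7]=C('$')+0=0+0=0
L[8]='n': occ=1, LF[8]=C('n')+1=4+1=5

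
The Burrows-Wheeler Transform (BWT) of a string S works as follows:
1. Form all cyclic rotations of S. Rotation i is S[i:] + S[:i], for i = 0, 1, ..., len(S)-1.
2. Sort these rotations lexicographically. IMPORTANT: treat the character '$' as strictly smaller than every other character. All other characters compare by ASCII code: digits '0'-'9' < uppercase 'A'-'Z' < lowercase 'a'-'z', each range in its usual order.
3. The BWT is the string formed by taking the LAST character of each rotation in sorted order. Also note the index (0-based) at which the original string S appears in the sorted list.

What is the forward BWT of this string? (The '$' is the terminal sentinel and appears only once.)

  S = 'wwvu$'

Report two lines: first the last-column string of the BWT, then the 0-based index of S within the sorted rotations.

All 5 rotations (rotation i = S[i:]+S[:i]):
  rot[0] = wwvu$
  rot[1] = wvu$w
  rot[2] = vu$ww
  rot[3] = u$wwv
  rot[4] = $wwvu
Sorted (with $ < everything):
  sorted[0] = $wwvu  (last char: 'u')
  sorted[1] = u$wwv  (last char: 'v')
  sorted[2] = vu$ww  (last char: 'w')
  sorted[3] = wvu$w  (last char: 'w')
  sorted[4] = wwvu$  (last char: '$')
Last column: uvww$
Original string S is at sorted index 4

Answer: uvww$
4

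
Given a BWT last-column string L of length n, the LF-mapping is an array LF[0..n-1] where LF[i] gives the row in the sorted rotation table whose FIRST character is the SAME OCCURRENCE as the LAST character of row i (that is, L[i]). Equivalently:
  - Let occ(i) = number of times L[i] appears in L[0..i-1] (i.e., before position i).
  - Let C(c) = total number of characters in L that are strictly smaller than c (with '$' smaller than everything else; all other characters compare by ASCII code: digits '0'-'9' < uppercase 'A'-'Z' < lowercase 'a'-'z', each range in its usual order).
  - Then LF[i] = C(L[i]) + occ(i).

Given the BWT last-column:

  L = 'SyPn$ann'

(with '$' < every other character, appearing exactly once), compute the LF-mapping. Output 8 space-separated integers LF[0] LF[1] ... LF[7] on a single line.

Answer: 2 7 1 4 0 3 5 6

Derivation:
Char counts: '$':1, 'P':1, 'S':1, 'a':1, 'n':3, 'y':1
C (first-col start): C('$')=0, C('P')=1, C('S')=2, C('a')=3, C('n')=4, C('y')=7
L[0]='S': occ=0, LF[0]=C('S')+0=2+0=2
L[1]='y': occ=0, LF[1]=C('y')+0=7+0=7
L[2]='P': occ=0, LF[2]=C('P')+0=1+0=1
L[3]='n': occ=0, LF[3]=C('n')+0=4+0=4
L[4]='$': occ=0, LF[4]=C('$')+0=0+0=0
L[5]='a': occ=0, LF[5]=C('a')+0=3+0=3
L[6]='n': occ=1, LF[6]=C('n')+1=4+1=5
L[7]='n': occ=2, LF[7]=C('n')+2=4+2=6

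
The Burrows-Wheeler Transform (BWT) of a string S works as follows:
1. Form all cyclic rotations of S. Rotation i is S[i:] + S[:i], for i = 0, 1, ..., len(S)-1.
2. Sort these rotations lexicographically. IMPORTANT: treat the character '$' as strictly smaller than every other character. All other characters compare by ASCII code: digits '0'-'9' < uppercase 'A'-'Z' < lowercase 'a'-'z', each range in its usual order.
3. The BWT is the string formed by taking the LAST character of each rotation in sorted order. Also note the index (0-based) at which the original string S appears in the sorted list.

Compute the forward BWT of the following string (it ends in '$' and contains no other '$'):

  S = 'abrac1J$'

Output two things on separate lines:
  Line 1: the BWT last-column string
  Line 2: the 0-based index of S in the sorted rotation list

Answer: Jc1$raab
3

Derivation:
All 8 rotations (rotation i = S[i:]+S[:i]):
  rot[0] = abrac1J$
  rot[1] = brac1J$a
  rot[2] = rac1J$ab
  rot[3] = ac1J$abr
  rot[4] = c1J$abra
  rot[5] = 1J$abrac
  rot[6] = J$abrac1
  rot[7] = $abrac1J
Sorted (with $ < everything):
  sorted[0] = $abrac1J  (last char: 'J')
  sorted[1] = 1J$abrac  (last char: 'c')
  sorted[2] = J$abrac1  (last char: '1')
  sorted[3] = abrac1J$  (last char: '$')
  sorted[4] = ac1J$abr  (last char: 'r')
  sorted[5] = brac1J$a  (last char: 'a')
  sorted[6] = c1J$abra  (last char: 'a')
  sorted[7] = rac1J$ab  (last char: 'b')
Last column: Jc1$raab
Original string S is at sorted index 3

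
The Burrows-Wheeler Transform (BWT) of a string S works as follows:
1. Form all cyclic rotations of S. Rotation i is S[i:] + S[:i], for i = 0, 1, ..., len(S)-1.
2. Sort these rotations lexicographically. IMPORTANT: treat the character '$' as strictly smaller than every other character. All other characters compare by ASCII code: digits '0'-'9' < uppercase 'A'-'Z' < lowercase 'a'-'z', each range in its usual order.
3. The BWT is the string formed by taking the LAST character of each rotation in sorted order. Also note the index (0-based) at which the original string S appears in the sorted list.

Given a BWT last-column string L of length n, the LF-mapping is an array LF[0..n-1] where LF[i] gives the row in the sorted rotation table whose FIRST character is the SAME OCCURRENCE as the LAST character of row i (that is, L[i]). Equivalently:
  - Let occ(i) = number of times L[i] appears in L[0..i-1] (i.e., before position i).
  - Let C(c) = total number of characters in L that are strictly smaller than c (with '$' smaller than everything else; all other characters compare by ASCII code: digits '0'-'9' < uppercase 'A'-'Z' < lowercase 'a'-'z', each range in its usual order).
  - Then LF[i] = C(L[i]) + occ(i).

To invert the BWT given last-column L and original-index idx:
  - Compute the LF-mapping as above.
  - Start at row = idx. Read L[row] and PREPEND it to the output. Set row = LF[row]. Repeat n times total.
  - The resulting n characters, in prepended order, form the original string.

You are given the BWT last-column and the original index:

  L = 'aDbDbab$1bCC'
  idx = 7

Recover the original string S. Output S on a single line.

Answer: aDCbbD1bCba$

Derivation:
LF mapping: 6 4 8 5 9 7 10 0 1 11 2 3
Walk LF starting at row 7, prepending L[row]:
  step 1: row=7, L[7]='$', prepend. Next row=LF[7]=0
  step 2: row=0, L[0]='a', prepend. Next row=LF[0]=6
  step 3: row=6, L[6]='b', prepend. Next row=LF[6]=10
  step 4: row=10, L[10]='C', prepend. Next row=LF[10]=2
  step 5: row=2, L[2]='b', prepend. Next row=LF[2]=8
  step 6: row=8, L[8]='1', prepend. Next row=LF[8]=1
  step 7: row=1, L[1]='D', prepend. Next row=LF[1]=4
  step 8: row=4, L[4]='b', prepend. Next row=LF[4]=9
  step 9: row=9, L[9]='b', prepend. Next row=LF[9]=11
  step 10: row=11, L[11]='C', prepend. Next row=LF[11]=3
  step 11: row=3, L[3]='D', prepend. Next row=LF[3]=5
  step 12: row=5, L[5]='a', prepend. Next row=LF[5]=7
Reversed output: aDCbbD1bCba$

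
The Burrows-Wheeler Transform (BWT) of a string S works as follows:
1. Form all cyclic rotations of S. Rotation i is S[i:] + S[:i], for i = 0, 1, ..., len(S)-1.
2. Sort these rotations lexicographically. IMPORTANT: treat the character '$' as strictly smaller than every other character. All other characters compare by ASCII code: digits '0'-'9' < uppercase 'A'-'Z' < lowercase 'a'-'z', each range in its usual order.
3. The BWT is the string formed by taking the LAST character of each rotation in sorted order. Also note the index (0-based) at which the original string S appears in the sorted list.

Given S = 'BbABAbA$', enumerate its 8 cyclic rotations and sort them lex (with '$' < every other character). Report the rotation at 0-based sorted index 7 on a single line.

All 8 rotations (rotation i = S[i:]+S[:i]):
  rot[0] = BbABAbA$
  rot[1] = bABAbA$B
  rot[2] = ABAbA$Bb
  rot[3] = BAbA$BbA
  rot[4] = AbA$BbAB
  rot[5] = bA$BbABA
  rot[6] = A$BbABAb
  rot[7] = $BbABAbA
Sorted (with $ < everything):
  sorted[0] = $BbABAbA
  sorted[1] = A$BbABAb
  sorted[2] = ABAbA$Bb
  sorted[3] = AbA$BbAB
  sorted[4] = BAbA$BbA
  sorted[5] = BbABAbA$
  sorted[6] = bA$BbABA
  sorted[7] = bABAbA$B
sorted[7] = bABAbA$B

Answer: bABAbA$B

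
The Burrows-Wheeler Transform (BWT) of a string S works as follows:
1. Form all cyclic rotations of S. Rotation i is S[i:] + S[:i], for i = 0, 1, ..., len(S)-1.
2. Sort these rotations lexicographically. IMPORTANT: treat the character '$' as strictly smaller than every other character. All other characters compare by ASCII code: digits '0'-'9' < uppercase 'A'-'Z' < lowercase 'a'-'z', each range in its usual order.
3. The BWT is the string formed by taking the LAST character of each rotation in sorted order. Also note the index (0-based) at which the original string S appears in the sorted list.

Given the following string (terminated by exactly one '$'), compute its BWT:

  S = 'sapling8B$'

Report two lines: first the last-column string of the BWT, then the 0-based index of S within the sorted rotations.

All 10 rotations (rotation i = S[i:]+S[:i]):
  rot[0] = sapling8B$
  rot[1] = apling8B$s
  rot[2] = pling8B$sa
  rot[3] = ling8B$sap
  rot[4] = ing8B$sapl
  rot[5] = ng8B$sapli
  rot[6] = g8B$saplin
  rot[7] = 8B$sapling
  rot[8] = B$sapling8
  rot[9] = $sapling8B
Sorted (with $ < everything):
  sorted[0] = $sapling8B  (last char: 'B')
  sorted[1] = 8B$sapling  (last char: 'g')
  sorted[2] = B$sapling8  (last char: '8')
  sorted[3] = apling8B$s  (last char: 's')
  sorted[4] = g8B$saplin  (last char: 'n')
  sorted[5] = ing8B$sapl  (last char: 'l')
  sorted[6] = ling8B$sap  (last char: 'p')
  sorted[7] = ng8B$sapli  (last char: 'i')
  sorted[8] = pling8B$sa  (last char: 'a')
  sorted[9] = sapling8B$  (last char: '$')
Last column: Bg8snlpia$
Original string S is at sorted index 9

Answer: Bg8snlpia$
9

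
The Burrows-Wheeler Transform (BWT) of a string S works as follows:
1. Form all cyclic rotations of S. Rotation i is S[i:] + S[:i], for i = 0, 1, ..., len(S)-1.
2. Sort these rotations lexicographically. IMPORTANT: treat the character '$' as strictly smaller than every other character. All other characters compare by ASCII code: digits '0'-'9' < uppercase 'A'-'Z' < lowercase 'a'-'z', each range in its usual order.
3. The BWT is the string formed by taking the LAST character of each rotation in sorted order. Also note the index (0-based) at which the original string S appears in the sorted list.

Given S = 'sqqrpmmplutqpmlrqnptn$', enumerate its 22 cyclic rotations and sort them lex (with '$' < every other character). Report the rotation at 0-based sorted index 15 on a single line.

All 22 rotations (rotation i = S[i:]+S[:i]):
  rot[0] = sqqrpmmplutqpmlrqnptn$
  rot[1] = qqrpmmplutqpmlrqnptn$s
  rot[2] = qrpmmplutqpmlrqnptn$sq
  rot[3] = rpmmplutqpmlrqnptn$sqq
  rot[4] = pmmplutqpmlrqnptn$sqqr
  rot[5] = mmplutqpmlrqnptn$sqqrp
  rot[6] = mplutqpmlrqnptn$sqqrpm
  rot[7] = plutqpmlrqnptn$sqqrpmm
  rot[8] = lutqpmlrqnptn$sqqrpmmp
  rot[9] = utqpmlrqnptn$sqqrpmmpl
  rot[10] = tqpmlrqnptn$sqqrpmmplu
  rot[11] = qpmlrqnptn$sqqrpmmplut
  rot[12] = pmlrqnptn$sqqrpmmplutq
  rot[13] = mlrqnptn$sqqrpmmplutqp
  rot[14] = lrqnptn$sqqrpmmplutqpm
  rot[15] = rqnptn$sqqrpmmplutqpml
  rot[16] = qnptn$sqqrpmmplutqpmlr
  rot[17] = nptn$sqqrpmmplutqpmlrq
  rot[18] = ptn$sqqrpmmplutqpmlrqn
  rot[19] = tn$sqqrpmmplutqpmlrqnp
  rot[20] = n$sqqrpmmplutqpmlrqnpt
  rot[21] = $sqqrpmmplutqpmlrqnptn
Sorted (with $ < everything):
  sorted[0] = $sqqrpmmplutqpmlrqnptn
  sorted[1] = lrqnptn$sqqrpmmplutqpm
  sorted[2] = lutqpmlrqnptn$sqqrpmmp
  sorted[3] = mlrqnptn$sqqrpmmplutqp
  sorted[4] = mmplutqpmlrqnptn$sqqrp
  sorted[5] = mplutqpmlrqnptn$sqqrpm
  sorted[6] = n$sqqrpmmplutqpmlrqnpt
  sorted[7] = nptn$sqqrpmmplutqpmlrq
  sorted[8] = plutqpmlrqnptn$sqqrpmm
  sorted[9] = pmlrqnptn$sqqrpmmplutq
  sorted[10] = pmmplutqpmlrqnptn$sqqr
  sorted[11] = ptn$sqqrpmmplutqpmlrqn
  sorted[12] = qnptn$sqqrpmmplutqpmlr
  sorted[13] = qpmlrqnptn$sqqrpmmplut
  sorted[14] = qqrpmmplutqpmlrqnptn$s
  sorted[15] = qrpmmplutqpmlrqnptn$sq
  sorted[16] = rpmmplutqpmlrqnptn$sqq
  sorted[17] = rqnptn$sqqrpmmplutqpml
  sorted[18] = sqqrpmmplutqpmlrqnptn$
  sorted[19] = tn$sqqrpmmplutqpmlrqnp
  sorted[20] = tqpmlrqnptn$sqqrpmmplu
  sorted[21] = utqpmlrqnptn$sqqrpmmpl
sorted[15] = qrpmmplutqpmlrqnptn$sq

Answer: qrpmmplutqpmlrqnptn$sq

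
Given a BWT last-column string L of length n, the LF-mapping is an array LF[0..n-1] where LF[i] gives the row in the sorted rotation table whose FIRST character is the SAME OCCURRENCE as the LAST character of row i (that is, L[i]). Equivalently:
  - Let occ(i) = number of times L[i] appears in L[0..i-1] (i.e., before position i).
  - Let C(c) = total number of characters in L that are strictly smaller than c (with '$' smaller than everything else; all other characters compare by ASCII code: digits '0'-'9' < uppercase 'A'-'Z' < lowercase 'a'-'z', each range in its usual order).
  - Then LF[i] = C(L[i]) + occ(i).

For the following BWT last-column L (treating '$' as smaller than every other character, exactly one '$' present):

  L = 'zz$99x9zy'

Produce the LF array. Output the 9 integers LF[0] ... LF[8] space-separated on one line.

Char counts: '$':1, '9':3, 'x':1, 'y':1, 'z':3
C (first-col start): C('$')=0, C('9')=1, C('x')=4, C('y')=5, C('z')=6
L[0]='z': occ=0, LF[0]=C('z')+0=6+0=6
L[1]='z': occ=1, LF[1]=C('z')+1=6+1=7
L[2]='$': occ=0, LF[2]=C('$')+0=0+0=0
L[3]='9': occ=0, LF[3]=C('9')+0=1+0=1
L[4]='9': occ=1, LF[4]=C('9')+1=1+1=2
L[5]='x': occ=0, LF[5]=C('x')+0=4+0=4
L[6]='9': occ=2, LF[6]=C('9')+2=1+2=3
L[7]='z': occ=2, LF[7]=C('z')+2=6+2=8
L[8]='y': occ=0, LF[8]=C('y')+0=5+0=5

Answer: 6 7 0 1 2 4 3 8 5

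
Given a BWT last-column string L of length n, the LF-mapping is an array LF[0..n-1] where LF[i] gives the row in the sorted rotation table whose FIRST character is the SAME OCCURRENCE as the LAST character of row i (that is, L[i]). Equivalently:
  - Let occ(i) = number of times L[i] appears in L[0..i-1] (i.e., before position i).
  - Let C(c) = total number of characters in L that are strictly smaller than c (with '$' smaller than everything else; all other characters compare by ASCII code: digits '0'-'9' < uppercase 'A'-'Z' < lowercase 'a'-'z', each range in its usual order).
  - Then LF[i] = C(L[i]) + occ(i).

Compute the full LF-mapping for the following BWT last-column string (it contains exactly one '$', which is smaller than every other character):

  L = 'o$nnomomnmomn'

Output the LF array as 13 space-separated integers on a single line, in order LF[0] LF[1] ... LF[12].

Char counts: '$':1, 'm':4, 'n':4, 'o':4
C (first-col start): C('$')=0, C('m')=1, C('n')=5, C('o')=9
L[0]='o': occ=0, LF[0]=C('o')+0=9+0=9
L[1]='$': occ=0, LF[1]=C('$')+0=0+0=0
L[2]='n': occ=0, LF[2]=C('n')+0=5+0=5
L[3]='n': occ=1, LF[3]=C('n')+1=5+1=6
L[4]='o': occ=1, LF[4]=C('o')+1=9+1=10
L[5]='m': occ=0, LF[5]=C('m')+0=1+0=1
L[6]='o': occ=2, LF[6]=C('o')+2=9+2=11
L[7]='m': occ=1, LF[7]=C('m')+1=1+1=2
L[8]='n': occ=2, LF[8]=C('n')+2=5+2=7
L[9]='m': occ=2, LF[9]=C('m')+2=1+2=3
L[10]='o': occ=3, LF[10]=C('o')+3=9+3=12
L[11]='m': occ=3, LF[11]=C('m')+3=1+3=4
L[12]='n': occ=3, LF[12]=C('n')+3=5+3=8

Answer: 9 0 5 6 10 1 11 2 7 3 12 4 8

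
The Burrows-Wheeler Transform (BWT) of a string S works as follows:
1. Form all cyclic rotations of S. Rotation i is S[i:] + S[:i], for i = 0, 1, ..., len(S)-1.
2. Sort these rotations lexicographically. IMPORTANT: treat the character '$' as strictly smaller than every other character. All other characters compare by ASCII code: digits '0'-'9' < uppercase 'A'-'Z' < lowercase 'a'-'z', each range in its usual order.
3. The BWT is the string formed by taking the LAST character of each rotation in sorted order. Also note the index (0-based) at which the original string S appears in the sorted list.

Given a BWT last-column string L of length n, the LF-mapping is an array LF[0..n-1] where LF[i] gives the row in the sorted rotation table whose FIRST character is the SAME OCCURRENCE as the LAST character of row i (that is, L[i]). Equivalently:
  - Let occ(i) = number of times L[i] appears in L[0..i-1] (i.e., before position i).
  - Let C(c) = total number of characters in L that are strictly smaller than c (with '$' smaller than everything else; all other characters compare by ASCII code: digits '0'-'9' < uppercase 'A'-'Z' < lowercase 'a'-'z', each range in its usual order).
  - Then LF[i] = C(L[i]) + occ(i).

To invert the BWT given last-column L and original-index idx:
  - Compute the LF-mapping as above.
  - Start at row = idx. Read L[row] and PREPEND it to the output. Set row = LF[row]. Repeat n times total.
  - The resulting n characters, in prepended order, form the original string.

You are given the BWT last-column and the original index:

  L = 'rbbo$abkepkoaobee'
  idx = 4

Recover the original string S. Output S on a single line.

LF mapping: 16 3 4 12 0 1 5 10 7 15 11 13 2 14 6 8 9
Walk LF starting at row 4, prepending L[row]:
  step 1: row=4, L[4]='$', prepend. Next row=LF[4]=0
  step 2: row=0, L[0]='r', prepend. Next row=LF[0]=16
  step 3: row=16, L[16]='e', prepend. Next row=LF[16]=9
  step 4: row=9, L[9]='p', prepend. Next row=LF[9]=15
  step 5: row=15, L[15]='e', prepend. Next row=LF[15]=8
  step 6: row=8, L[8]='e', prepend. Next row=LF[8]=7
  step 7: row=7, L[7]='k', prepend. Next row=LF[7]=10
  step 8: row=10, L[10]='k', prepend. Next row=LF[10]=11
  step 9: row=11, L[11]='o', prepend. Next row=LF[11]=13
  step 10: row=13, L[13]='o', prepend. Next row=LF[13]=14
  step 11: row=14, L[14]='b', prepend. Next row=LF[14]=6
  step 12: row=6, L[6]='b', prepend. Next row=LF[6]=5
  step 13: row=5, L[5]='a', prepend. Next row=LF[5]=1
  step 14: row=1, L[1]='b', prepend. Next row=LF[1]=3
  step 15: row=3, L[3]='o', prepend. Next row=LF[3]=12
  step 16: row=12, L[12]='a', prepend. Next row=LF[12]=2
  step 17: row=2, L[2]='b', prepend. Next row=LF[2]=4
Reversed output: baobabbookkeeper$

Answer: baobabbookkeeper$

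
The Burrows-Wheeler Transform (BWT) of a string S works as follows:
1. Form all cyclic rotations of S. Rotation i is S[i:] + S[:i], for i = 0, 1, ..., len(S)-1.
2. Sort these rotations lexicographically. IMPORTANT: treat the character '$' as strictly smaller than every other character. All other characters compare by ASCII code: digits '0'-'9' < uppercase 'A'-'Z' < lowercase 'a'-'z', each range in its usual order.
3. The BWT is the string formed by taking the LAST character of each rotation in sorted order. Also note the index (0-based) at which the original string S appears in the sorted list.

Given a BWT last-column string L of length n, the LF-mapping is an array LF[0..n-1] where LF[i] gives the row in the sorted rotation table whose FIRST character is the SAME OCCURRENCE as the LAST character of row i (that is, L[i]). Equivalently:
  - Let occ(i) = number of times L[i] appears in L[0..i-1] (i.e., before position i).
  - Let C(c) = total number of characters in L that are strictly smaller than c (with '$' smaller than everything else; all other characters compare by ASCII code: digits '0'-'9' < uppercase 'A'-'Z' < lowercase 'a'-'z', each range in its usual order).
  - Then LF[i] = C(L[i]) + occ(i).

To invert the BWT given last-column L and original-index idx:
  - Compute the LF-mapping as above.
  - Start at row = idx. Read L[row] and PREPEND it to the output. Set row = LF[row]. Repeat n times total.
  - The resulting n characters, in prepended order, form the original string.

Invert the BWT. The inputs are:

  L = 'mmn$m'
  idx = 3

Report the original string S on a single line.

LF mapping: 1 2 4 0 3
Walk LF starting at row 3, prepending L[row]:
  step 1: row=3, L[3]='$', prepend. Next row=LF[3]=0
  step 2: row=0, L[0]='m', prepend. Next row=LF[0]=1
  step 3: row=1, L[1]='m', prepend. Next row=LF[1]=2
  step 4: row=2, L[2]='n', prepend. Next row=LF[2]=4
  step 5: row=4, L[4]='m', prepend. Next row=LF[4]=3
Reversed output: mnmm$

Answer: mnmm$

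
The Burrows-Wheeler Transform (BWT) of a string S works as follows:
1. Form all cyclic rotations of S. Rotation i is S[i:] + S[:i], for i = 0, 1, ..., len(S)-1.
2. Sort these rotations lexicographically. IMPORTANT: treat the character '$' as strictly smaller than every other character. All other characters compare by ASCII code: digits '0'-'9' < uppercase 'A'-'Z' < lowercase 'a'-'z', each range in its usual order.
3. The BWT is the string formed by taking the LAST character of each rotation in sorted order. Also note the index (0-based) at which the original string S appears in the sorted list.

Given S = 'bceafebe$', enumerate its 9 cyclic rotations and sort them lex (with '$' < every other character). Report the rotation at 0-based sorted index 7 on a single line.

Answer: ebe$bceaf

Derivation:
All 9 rotations (rotation i = S[i:]+S[:i]):
  rot[0] = bceafebe$
  rot[1] = ceafebe$b
  rot[2] = eafebe$bc
  rot[3] = afebe$bce
  rot[4] = febe$bcea
  rot[5] = ebe$bceaf
  rot[6] = be$bceafe
  rot[7] = e$bceafeb
  rot[8] = $bceafebe
Sorted (with $ < everything):
  sorted[0] = $bceafebe
  sorted[1] = afebe$bce
  sorted[2] = bceafebe$
  sorted[3] = be$bceafe
  sorted[4] = ceafebe$b
  sorted[5] = e$bceafeb
  sorted[6] = eafebe$bc
  sorted[7] = ebe$bceaf
  sorted[8] = febe$bcea
sorted[7] = ebe$bceaf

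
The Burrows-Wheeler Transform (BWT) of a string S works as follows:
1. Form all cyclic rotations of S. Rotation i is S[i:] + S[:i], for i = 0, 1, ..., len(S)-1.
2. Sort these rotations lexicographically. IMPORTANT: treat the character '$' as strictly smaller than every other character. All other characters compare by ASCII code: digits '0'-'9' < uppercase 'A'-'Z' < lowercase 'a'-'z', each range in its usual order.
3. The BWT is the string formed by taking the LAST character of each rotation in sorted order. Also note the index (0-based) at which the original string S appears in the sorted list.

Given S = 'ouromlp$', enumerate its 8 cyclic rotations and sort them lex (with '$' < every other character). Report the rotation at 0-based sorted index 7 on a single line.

All 8 rotations (rotation i = S[i:]+S[:i]):
  rot[0] = ouromlp$
  rot[1] = uromlp$o
  rot[2] = romlp$ou
  rot[3] = omlp$our
  rot[4] = mlp$ouro
  rot[5] = lp$ourom
  rot[6] = p$ouroml
  rot[7] = $ouromlp
Sorted (with $ < everything):
  sorted[0] = $ouromlp
  sorted[1] = lp$ourom
  sorted[2] = mlp$ouro
  sorted[3] = omlp$our
  sorted[4] = ouromlp$
  sorted[5] = p$ouroml
  sorted[6] = romlp$ou
  sorted[7] = uromlp$o
sorted[7] = uromlp$o

Answer: uromlp$o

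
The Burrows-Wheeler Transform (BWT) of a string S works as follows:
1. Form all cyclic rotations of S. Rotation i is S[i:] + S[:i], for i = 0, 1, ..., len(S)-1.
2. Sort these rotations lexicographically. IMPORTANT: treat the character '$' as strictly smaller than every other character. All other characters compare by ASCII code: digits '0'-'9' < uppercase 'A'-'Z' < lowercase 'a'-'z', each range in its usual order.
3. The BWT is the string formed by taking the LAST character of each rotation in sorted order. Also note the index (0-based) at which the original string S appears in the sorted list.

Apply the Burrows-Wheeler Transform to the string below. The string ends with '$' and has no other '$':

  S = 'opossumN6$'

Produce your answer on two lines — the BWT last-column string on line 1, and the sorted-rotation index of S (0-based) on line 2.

Answer: 6Nmu$pooss
4

Derivation:
All 10 rotations (rotation i = S[i:]+S[:i]):
  rot[0] = opossumN6$
  rot[1] = possumN6$o
  rot[2] = ossumN6$op
  rot[3] = ssumN6$opo
  rot[4] = sumN6$opos
  rot[5] = umN6$oposs
  rot[6] = mN6$opossu
  rot[7] = N6$opossum
  rot[8] = 6$opossumN
  rot[9] = $opossumN6
Sorted (with $ < everything):
  sorted[0] = $opossumN6  (last char: '6')
  sorted[1] = 6$opossumN  (last char: 'N')
  sorted[2] = N6$opossum  (last char: 'm')
  sorted[3] = mN6$opossu  (last char: 'u')
  sorted[4] = opossumN6$  (last char: '$')
  sorted[5] = ossumN6$op  (last char: 'p')
  sorted[6] = possumN6$o  (last char: 'o')
  sorted[7] = ssumN6$opo  (last char: 'o')
  sorted[8] = sumN6$opos  (last char: 's')
  sorted[9] = umN6$oposs  (last char: 's')
Last column: 6Nmu$pooss
Original string S is at sorted index 4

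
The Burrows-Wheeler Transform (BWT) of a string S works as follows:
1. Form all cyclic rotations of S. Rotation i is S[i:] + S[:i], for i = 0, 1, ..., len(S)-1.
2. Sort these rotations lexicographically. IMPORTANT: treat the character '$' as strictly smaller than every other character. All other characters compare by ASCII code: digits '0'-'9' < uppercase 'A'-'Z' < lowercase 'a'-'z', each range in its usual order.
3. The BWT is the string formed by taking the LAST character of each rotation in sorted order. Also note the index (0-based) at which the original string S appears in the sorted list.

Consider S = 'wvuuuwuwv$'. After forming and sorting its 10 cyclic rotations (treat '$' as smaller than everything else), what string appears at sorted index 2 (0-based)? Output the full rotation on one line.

All 10 rotations (rotation i = S[i:]+S[:i]):
  rot[0] = wvuuuwuwv$
  rot[1] = vuuuwuwv$w
  rot[2] = uuuwuwv$wv
  rot[3] = uuwuwv$wvu
  rot[4] = uwuwv$wvuu
  rot[5] = wuwv$wvuuu
  rot[6] = uwv$wvuuuw
  rot[7] = wv$wvuuuwu
  rot[8] = v$wvuuuwuw
  rot[9] = $wvuuuwuwv
Sorted (with $ < everything):
  sorted[0] = $wvuuuwuwv
  sorted[1] = uuuwuwv$wv
  sorted[2] = uuwuwv$wvu
  sorted[3] = uwuwv$wvuu
  sorted[4] = uwv$wvuuuw
  sorted[5] = v$wvuuuwuw
  sorted[6] = vuuuwuwv$w
  sorted[7] = wuwv$wvuuu
  sorted[8] = wv$wvuuuwu
  sorted[9] = wvuuuwuwv$
sorted[2] = uuwuwv$wvu

Answer: uuwuwv$wvu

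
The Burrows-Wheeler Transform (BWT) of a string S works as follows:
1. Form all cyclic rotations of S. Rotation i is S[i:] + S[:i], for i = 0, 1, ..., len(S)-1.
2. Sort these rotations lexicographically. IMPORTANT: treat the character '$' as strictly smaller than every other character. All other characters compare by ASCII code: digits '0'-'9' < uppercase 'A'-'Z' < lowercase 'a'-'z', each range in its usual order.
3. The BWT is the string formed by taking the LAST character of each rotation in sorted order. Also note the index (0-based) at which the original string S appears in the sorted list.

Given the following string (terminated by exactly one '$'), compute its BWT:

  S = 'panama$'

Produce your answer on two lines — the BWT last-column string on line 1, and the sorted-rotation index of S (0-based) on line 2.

Answer: amnpaa$
6

Derivation:
All 7 rotations (rotation i = S[i:]+S[:i]):
  rot[0] = panama$
  rot[1] = anama$p
  rot[2] = nama$pa
  rot[3] = ama$pan
  rot[4] = ma$pana
  rot[5] = a$panam
  rot[6] = $panama
Sorted (with $ < everything):
  sorted[0] = $panama  (last char: 'a')
  sorted[1] = a$panam  (last char: 'm')
  sorted[2] = ama$pan  (last char: 'n')
  sorted[3] = anama$p  (last char: 'p')
  sorted[4] = ma$pana  (last char: 'a')
  sorted[5] = nama$pa  (last char: 'a')
  sorted[6] = panama$  (last char: '$')
Last column: amnpaa$
Original string S is at sorted index 6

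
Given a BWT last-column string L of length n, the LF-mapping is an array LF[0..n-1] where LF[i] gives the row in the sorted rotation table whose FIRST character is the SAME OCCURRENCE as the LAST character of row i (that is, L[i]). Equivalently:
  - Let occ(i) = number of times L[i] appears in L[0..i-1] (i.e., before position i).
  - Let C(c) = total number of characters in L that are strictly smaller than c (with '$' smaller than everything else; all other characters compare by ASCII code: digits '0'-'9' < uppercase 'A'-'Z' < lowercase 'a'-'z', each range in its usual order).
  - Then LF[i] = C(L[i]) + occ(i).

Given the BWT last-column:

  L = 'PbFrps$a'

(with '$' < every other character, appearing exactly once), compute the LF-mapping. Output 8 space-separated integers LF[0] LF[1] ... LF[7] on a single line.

Answer: 2 4 1 6 5 7 0 3

Derivation:
Char counts: '$':1, 'F':1, 'P':1, 'a':1, 'b':1, 'p':1, 'r':1, 's':1
C (first-col start): C('$')=0, C('F')=1, C('P')=2, C('a')=3, C('b')=4, C('p')=5, C('r')=6, C('s')=7
L[0]='P': occ=0, LF[0]=C('P')+0=2+0=2
L[1]='b': occ=0, LF[1]=C('b')+0=4+0=4
L[2]='F': occ=0, LF[2]=C('F')+0=1+0=1
L[3]='r': occ=0, LF[3]=C('r')+0=6+0=6
L[4]='p': occ=0, LF[4]=C('p')+0=5+0=5
L[5]='s': occ=0, LF[5]=C('s')+0=7+0=7
L[6]='$': occ=0, LF[6]=C('$')+0=0+0=0
L[7]='a': occ=0, LF[7]=C('a')+0=3+0=3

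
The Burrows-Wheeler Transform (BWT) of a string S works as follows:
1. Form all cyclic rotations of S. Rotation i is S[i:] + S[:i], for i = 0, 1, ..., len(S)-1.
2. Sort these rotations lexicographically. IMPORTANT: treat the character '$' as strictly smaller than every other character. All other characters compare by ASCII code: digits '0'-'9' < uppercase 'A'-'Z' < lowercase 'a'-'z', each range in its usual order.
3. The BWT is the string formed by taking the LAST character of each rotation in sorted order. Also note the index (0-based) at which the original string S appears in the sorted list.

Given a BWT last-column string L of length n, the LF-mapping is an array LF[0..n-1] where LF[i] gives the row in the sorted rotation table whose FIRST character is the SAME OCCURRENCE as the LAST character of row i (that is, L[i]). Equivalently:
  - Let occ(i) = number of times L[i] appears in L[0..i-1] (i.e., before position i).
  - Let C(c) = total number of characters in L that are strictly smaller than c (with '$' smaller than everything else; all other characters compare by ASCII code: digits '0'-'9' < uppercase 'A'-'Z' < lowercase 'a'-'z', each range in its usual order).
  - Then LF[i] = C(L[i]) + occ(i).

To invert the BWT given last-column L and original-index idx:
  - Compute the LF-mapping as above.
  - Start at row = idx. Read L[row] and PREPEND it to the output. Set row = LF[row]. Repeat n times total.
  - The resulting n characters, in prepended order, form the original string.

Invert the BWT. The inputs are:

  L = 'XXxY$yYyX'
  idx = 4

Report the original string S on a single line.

Answer: YXyyYxXX$

Derivation:
LF mapping: 1 2 6 4 0 7 5 8 3
Walk LF starting at row 4, prepending L[row]:
  step 1: row=4, L[4]='$', prepend. Next row=LF[4]=0
  step 2: row=0, L[0]='X', prepend. Next row=LF[0]=1
  step 3: row=1, L[1]='X', prepend. Next row=LF[1]=2
  step 4: row=2, L[2]='x', prepend. Next row=LF[2]=6
  step 5: row=6, L[6]='Y', prepend. Next row=LF[6]=5
  step 6: row=5, L[5]='y', prepend. Next row=LF[5]=7
  step 7: row=7, L[7]='y', prepend. Next row=LF[7]=8
  step 8: row=8, L[8]='X', prepend. Next row=LF[8]=3
  step 9: row=3, L[3]='Y', prepend. Next row=LF[3]=4
Reversed output: YXyyYxXX$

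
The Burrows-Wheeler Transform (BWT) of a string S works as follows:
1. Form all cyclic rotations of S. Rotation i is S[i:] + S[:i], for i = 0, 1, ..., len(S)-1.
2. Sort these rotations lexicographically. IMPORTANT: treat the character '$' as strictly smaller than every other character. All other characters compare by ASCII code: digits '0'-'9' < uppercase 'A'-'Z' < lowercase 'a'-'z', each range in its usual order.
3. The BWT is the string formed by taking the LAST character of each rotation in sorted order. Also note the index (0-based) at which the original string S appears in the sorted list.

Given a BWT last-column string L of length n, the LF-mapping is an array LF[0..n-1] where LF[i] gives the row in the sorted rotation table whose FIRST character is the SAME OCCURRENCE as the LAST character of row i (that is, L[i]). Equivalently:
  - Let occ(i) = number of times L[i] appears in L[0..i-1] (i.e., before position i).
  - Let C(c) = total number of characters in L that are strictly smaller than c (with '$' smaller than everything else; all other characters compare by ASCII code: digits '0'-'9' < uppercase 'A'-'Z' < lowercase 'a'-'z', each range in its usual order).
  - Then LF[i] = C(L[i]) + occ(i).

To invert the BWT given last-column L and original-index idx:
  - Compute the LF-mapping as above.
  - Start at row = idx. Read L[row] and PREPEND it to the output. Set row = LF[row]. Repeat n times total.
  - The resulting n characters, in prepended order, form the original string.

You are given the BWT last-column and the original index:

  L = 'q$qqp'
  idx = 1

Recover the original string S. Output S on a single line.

Answer: pqqq$

Derivation:
LF mapping: 2 0 3 4 1
Walk LF starting at row 1, prepending L[row]:
  step 1: row=1, L[1]='$', prepend. Next row=LF[1]=0
  step 2: row=0, L[0]='q', prepend. Next row=LF[0]=2
  step 3: row=2, L[2]='q', prepend. Next row=LF[2]=3
  step 4: row=3, L[3]='q', prepend. Next row=LF[3]=4
  step 5: row=4, L[4]='p', prepend. Next row=LF[4]=1
Reversed output: pqqq$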